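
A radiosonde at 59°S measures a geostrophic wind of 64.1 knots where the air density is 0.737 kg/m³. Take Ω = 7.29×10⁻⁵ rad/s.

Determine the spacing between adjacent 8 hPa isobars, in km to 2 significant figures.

Coriolis parameter at 59°S:
f = 2Ω sin φ = 2 × 7.29×10⁻⁵ × sin 59° = 1.25×10⁻⁴ s⁻¹
Wind speed in SI: 64.1 knots = 33.0 m/s
Geostrophic balance rearranged: |∂P/∂n| = f ρ V_g
|∂P/∂n| = 1.25×10⁻⁴ × 0.737 × 33.0 = 3.04×10⁻³ Pa/m
Isobar spacing: Δn = ΔP/|∂P/∂n| = 800 Pa / 3.04×10⁻³ Pa/m = 263392 m ≈ 260 km

260 km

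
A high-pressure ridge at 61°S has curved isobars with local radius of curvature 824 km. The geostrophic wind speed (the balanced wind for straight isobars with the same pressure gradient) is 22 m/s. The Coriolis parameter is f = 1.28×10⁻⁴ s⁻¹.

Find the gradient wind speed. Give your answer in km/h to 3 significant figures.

113 km/h

Around a high, pressure-gradient force acts outward with centrifugal, so Coriolis balances both:
fV = (1/ρ)|∂P/∂n| + V²/R  →  V² − fR·V + fR·V_g = 0
With fR = 1.28×10⁻⁴ × 824×10³ m = 105 m/s:
V = [fR − √((fR)² − 4 fR V_g)]/2 = [105 − √(105² − 4×105×22)]/2 = 31.3 m/s
Supergeostrophic (V > V_g = 22 m/s), as expected around a high.
Converting: 31.3 m/s × 3.6 = 113 km/h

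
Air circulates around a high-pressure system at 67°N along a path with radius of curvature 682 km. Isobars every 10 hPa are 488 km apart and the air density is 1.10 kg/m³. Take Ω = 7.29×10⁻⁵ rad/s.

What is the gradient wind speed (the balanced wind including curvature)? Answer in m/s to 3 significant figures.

17.1 m/s

Coriolis parameter at 67°N:
f = 2Ω sin φ = 2 × 7.29×10⁻⁵ × sin 67° = 1.34×10⁻⁴ s⁻¹
Pressure gradient: |∂P/∂n| = 1000 Pa / 488000 m = 2.05×10⁻³ Pa/m
Geostrophic speed: V_g = |∂P/∂n|/(fρ) = 2.05×10⁻³/(1.34×10⁻⁴ × 1.10) = 13.9 m/s
Around a high, pressure-gradient force acts outward with centrifugal, so Coriolis balances both:
fV = (1/ρ)|∂P/∂n| + V²/R  →  V² − fR·V + fR·V_g = 0
With fR = 1.34×10⁻⁴ × 682×10³ m = 91.5 m/s:
V = [fR − √((fR)² − 4 fR V_g)]/2 = [91.5 − √(91.5² − 4×91.5×13.9)]/2 = 17.1 m/s
Supergeostrophic (V > V_g = 13.9 m/s), as expected around a high.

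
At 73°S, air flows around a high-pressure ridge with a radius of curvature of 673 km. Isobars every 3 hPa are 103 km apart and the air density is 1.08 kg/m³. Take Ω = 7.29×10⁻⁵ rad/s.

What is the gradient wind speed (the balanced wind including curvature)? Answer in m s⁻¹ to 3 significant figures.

27.3 m s⁻¹

Coriolis parameter at 73°S:
f = 2Ω sin φ = 2 × 7.29×10⁻⁵ × sin 73° = 1.39×10⁻⁴ s⁻¹
Pressure gradient: |∂P/∂n| = 300 Pa / 103000 m = 2.91×10⁻³ Pa/m
Geostrophic speed: V_g = |∂P/∂n|/(fρ) = 2.91×10⁻³/(1.39×10⁻⁴ × 1.08) = 19.3 m/s
Around a high, pressure-gradient force acts outward with centrifugal, so Coriolis balances both:
fV = (1/ρ)|∂P/∂n| + V²/R  →  V² − fR·V + fR·V_g = 0
With fR = 1.39×10⁻⁴ × 673×10³ m = 93.8 m/s:
V = [fR − √((fR)² − 4 fR V_g)]/2 = [93.8 − √(93.8² − 4×93.8×19.3)]/2 = 27.3 m/s
Supergeostrophic (V > V_g = 19.3 m/s), as expected around a high.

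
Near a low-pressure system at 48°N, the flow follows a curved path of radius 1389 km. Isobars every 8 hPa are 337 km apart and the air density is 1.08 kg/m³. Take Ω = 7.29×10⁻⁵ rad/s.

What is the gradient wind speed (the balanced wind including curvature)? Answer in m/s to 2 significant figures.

18 m/s

Coriolis parameter at 48°N:
f = 2Ω sin φ = 2 × 7.29×10⁻⁵ × sin 48° = 1.08×10⁻⁴ s⁻¹
Pressure gradient: |∂P/∂n| = 800 Pa / 337000 m = 2.37×10⁻³ Pa/m
Geostrophic speed: V_g = |∂P/∂n|/(fρ) = 2.37×10⁻³/(1.08×10⁻⁴ × 1.08) = 20.3 m/s
Around a low, centrifugal force acts outward with Coriolis, so pressure-gradient force balances both:
(1/ρ)|∂P/∂n| = fV + V²/R  →  V² + fR·V − fR·V_g = 0
With fR = 1.08×10⁻⁴ × 1389×10³ m = 150 m/s:
V = [−fR + √((fR)² + 4 fR V_g)]/2 = [−150 + √(150² + 4×150×20.3)]/2 = 18.1 m/s
Subgeostrophic (V < V_g = 20.3 m/s), as expected around a low.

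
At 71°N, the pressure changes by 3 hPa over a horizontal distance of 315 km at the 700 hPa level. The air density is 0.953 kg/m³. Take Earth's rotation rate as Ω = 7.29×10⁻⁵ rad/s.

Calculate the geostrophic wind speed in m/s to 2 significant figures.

Coriolis parameter at 71°N:
f = 2Ω sin φ = 2 × 7.29×10⁻⁵ × sin 71° = 1.38×10⁻⁴ s⁻¹
Pressure gradient: |∂P/∂n| = 300 Pa / 315000 m = 9.52×10⁻⁴ Pa/m
Geostrophic balance (pressure-gradient force = Coriolis force):
V_g = (1/(fρ)) |∂P/∂n| = 9.52×10⁻⁴ / (1.38×10⁻⁴ × 0.953) = 7.25 m/s

7.2 m/s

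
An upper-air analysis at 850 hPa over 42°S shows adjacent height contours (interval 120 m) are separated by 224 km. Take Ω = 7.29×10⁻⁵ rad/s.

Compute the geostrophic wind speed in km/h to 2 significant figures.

Coriolis parameter at 42°S:
f = 2Ω sin φ = 2 × 7.29×10⁻⁵ × sin 42° = 9.76×10⁻⁵ s⁻¹
Height gradient: |∂Z/∂n| = 120 m / 224000 m = 5.36×10⁻⁴
On a pressure surface, geostrophic balance gives V_g = (g/f)|∂Z/∂n|:
V_g = 9.81 × 5.36×10⁻⁴ / 9.76×10⁻⁵ = 53.9 m/s
Converting: 53.9 m/s × 3.6 = 190 km/h

190 km/h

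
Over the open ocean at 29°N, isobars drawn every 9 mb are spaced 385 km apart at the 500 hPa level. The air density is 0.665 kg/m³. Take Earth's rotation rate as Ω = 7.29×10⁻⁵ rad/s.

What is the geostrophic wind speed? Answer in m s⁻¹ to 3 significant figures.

49.7 m s⁻¹

Coriolis parameter at 29°N:
f = 2Ω sin φ = 2 × 7.29×10⁻⁵ × sin 29° = 7.07×10⁻⁵ s⁻¹
Pressure gradient: |∂P/∂n| = 900 Pa / 385000 m = 2.34×10⁻³ Pa/m
Geostrophic balance (pressure-gradient force = Coriolis force):
V_g = (1/(fρ)) |∂P/∂n| = 2.34×10⁻³ / (7.07×10⁻⁵ × 0.665) = 49.7 m/s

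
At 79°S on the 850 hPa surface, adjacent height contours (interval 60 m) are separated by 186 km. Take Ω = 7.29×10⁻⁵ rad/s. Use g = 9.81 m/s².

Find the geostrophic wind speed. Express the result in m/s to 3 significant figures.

Coriolis parameter at 79°S:
f = 2Ω sin φ = 2 × 7.29×10⁻⁵ × sin 79° = 1.43×10⁻⁴ s⁻¹
Height gradient: |∂Z/∂n| = 60 m / 186000 m = 3.23×10⁻⁴
On a pressure surface, geostrophic balance gives V_g = (g/f)|∂Z/∂n|:
V_g = 9.81 × 3.23×10⁻⁴ / 1.43×10⁻⁴ = 22.1 m/s

22.1 m/s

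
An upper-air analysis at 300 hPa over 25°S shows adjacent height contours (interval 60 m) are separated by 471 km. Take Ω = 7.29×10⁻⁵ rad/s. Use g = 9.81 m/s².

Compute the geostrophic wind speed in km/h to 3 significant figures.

73.0 km/h

Coriolis parameter at 25°S:
f = 2Ω sin φ = 2 × 7.29×10⁻⁵ × sin 25° = 6.16×10⁻⁵ s⁻¹
Height gradient: |∂Z/∂n| = 60 m / 471000 m = 1.27×10⁻⁴
On a pressure surface, geostrophic balance gives V_g = (g/f)|∂Z/∂n|:
V_g = 9.81 × 1.27×10⁻⁴ / 6.16×10⁻⁵ = 20.3 m/s
Converting: 20.3 m/s × 3.6 = 73.0 km/h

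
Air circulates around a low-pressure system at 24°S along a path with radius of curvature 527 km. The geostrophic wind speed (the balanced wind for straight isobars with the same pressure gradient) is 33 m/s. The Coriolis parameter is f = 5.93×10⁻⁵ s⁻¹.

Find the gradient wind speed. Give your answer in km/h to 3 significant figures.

Around a low, centrifugal force acts outward with Coriolis, so pressure-gradient force balances both:
(1/ρ)|∂P/∂n| = fV + V²/R  →  V² + fR·V − fR·V_g = 0
With fR = 5.93×10⁻⁵ × 527×10³ m = 31.3 m/s:
V = [−fR + √((fR)² + 4 fR V_g)]/2 = [−31.3 + √(31.3² + 4×31.3×33)]/2 = 20.1 m/s
Subgeostrophic (V < V_g = 33 m/s), as expected around a low.
Converting: 20.1 m/s × 3.6 = 72.3 km/h

72.3 km/h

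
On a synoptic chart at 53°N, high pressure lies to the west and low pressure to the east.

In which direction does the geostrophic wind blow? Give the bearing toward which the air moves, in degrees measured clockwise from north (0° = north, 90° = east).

180°

The pressure-gradient force points toward the east (bearing 090°).
Geostrophic balance: in the Northern Hemisphere the Coriolis force deflects motion to the right, so the geostrophic wind blows 90° to the right of the pressure-gradient force (low pressure on the left).
Rotating 090° by 90° clockwise gives 180° — the wind blows toward the south.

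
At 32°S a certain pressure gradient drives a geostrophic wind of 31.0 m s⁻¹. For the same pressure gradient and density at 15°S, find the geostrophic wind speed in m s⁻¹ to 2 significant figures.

With the same pressure gradient and density, V_g ∝ 1/f ∝ 1/sin φ.
V₂ = V₁ · sin φ₁ / sin φ₂ = 31.0 × sin 32° / sin 15°
V₂ = 31.0 × 0.5299/0.2588 = 63 m s⁻¹

63 m s⁻¹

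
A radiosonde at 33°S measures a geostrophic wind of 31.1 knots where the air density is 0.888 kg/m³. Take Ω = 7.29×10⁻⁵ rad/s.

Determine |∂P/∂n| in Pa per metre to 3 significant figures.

Coriolis parameter at 33°S:
f = 2Ω sin φ = 2 × 7.29×10⁻⁵ × sin 33° = 7.94×10⁻⁵ s⁻¹
Wind speed in SI: 31.1 knots = 16.0 m/s
Geostrophic balance rearranged: |∂P/∂n| = f ρ V_g
|∂P/∂n| = 7.94×10⁻⁵ × 0.888 × 16.0 = 1.13×10⁻³ Pa/m

1.13×10⁻³ Pa/m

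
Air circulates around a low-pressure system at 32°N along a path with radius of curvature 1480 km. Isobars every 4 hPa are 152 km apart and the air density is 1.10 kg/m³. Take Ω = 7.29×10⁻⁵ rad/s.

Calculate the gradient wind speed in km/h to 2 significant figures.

Coriolis parameter at 32°N:
f = 2Ω sin φ = 2 × 7.29×10⁻⁵ × sin 32° = 7.73×10⁻⁵ s⁻¹
Pressure gradient: |∂P/∂n| = 400 Pa / 152000 m = 2.63×10⁻³ Pa/m
Geostrophic speed: V_g = |∂P/∂n|/(fρ) = 2.63×10⁻³/(7.73×10⁻⁵ × 1.10) = 31.0 m/s
Around a low, centrifugal force acts outward with Coriolis, so pressure-gradient force balances both:
(1/ρ)|∂P/∂n| = fV + V²/R  →  V² + fR·V − fR·V_g = 0
With fR = 7.73×10⁻⁵ × 1480×10³ m = 114 m/s:
V = [−fR + √((fR)² + 4 fR V_g)]/2 = [−114 + √(114² + 4×114×31)]/2 = 25.3 m/s
Subgeostrophic (V < V_g = 31 m/s), as expected around a low.
Converting: 25.3 m/s × 3.6 = 91 km/h

91 km/h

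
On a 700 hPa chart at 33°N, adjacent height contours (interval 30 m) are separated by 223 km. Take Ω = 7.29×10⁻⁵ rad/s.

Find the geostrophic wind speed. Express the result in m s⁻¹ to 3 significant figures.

16.6 m s⁻¹

Coriolis parameter at 33°N:
f = 2Ω sin φ = 2 × 7.29×10⁻⁵ × sin 33° = 7.94×10⁻⁵ s⁻¹
Height gradient: |∂Z/∂n| = 30 m / 223000 m = 1.35×10⁻⁴
On a pressure surface, geostrophic balance gives V_g = (g/f)|∂Z/∂n|:
V_g = 9.81 × 1.35×10⁻⁴ / 7.94×10⁻⁵ = 16.6 m/s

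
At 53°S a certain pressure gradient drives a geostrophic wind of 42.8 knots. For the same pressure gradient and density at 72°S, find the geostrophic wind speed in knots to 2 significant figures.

With the same pressure gradient and density, V_g ∝ 1/f ∝ 1/sin φ.
V₂ = V₁ · sin φ₁ / sin φ₂ = 42.8 × sin 53° / sin 72°
V₂ = 42.8 × 0.7986/0.9511 = 36 knots

36 knots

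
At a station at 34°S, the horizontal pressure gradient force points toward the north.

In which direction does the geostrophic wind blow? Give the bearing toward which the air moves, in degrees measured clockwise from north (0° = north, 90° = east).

The pressure-gradient force points toward the north (bearing 000°).
Geostrophic balance: in the Southern Hemisphere the Coriolis force deflects motion to the left, so the geostrophic wind blows 90° to the left of the pressure-gradient force (low pressure on the right).
Rotating 000° by 90° counterclockwise gives 270° — the wind blows toward the west.

270°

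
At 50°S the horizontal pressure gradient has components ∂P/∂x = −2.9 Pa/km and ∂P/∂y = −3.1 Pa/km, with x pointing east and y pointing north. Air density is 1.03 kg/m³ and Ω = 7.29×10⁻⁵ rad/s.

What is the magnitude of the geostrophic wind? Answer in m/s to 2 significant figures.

Coriolis parameter at 50°S:
f = 2Ω sin φ = 2 × 7.29×10⁻⁵ × sin 50° = 1.12×10⁻⁴ s⁻¹
In the Southern Hemisphere f is negative: f = −1.12×10⁻⁴ s⁻¹.
Component geostrophic relations (x east, y north):
u_g = −(1/(fρ)) ∂P/∂y,  v_g = (1/(fρ)) ∂P/∂x
u_g = −(−3.1×10⁻³)/(−1.12×10⁻⁴ × 1.03) = −26.9 m/s;  v_g = (−2.9×10⁻³)/(−1.12×10⁻⁴ × 1.03) = 25.2 m/s
|V_g| = √(u_g² + v_g²) = 36.9 m/s

37 m/s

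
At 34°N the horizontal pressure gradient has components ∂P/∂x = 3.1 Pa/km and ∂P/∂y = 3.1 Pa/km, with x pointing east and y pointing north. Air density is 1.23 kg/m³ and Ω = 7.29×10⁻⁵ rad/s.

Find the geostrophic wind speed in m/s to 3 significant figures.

43.7 m/s

Coriolis parameter at 34°N:
f = 2Ω sin φ = 2 × 7.29×10⁻⁵ × sin 34° = 8.15×10⁻⁵ s⁻¹
Component geostrophic relations (x east, y north):
u_g = −(1/(fρ)) ∂P/∂y,  v_g = (1/(fρ)) ∂P/∂x
u_g = −(3.1×10⁻³)/(8.15×10⁻⁵ × 1.23) = −30.9 m/s;  v_g = (3.1×10⁻³)/(8.15×10⁻⁵ × 1.23) = 30.9 m/s
|V_g| = √(u_g² + v_g²) = 43.7 m/s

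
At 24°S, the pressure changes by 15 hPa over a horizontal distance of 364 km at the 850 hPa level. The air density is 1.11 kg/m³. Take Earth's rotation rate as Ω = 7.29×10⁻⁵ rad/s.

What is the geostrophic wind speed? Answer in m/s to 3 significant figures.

Coriolis parameter at 24°S:
f = 2Ω sin φ = 2 × 7.29×10⁻⁵ × sin 24° = 5.93×10⁻⁵ s⁻¹
Pressure gradient: |∂P/∂n| = 1500 Pa / 364000 m = 4.12×10⁻³ Pa/m
Geostrophic balance (pressure-gradient force = Coriolis force):
V_g = (1/(fρ)) |∂P/∂n| = 4.12×10⁻³ / (5.93×10⁻⁵ × 1.11) = 62.6 m/s

62.6 m/s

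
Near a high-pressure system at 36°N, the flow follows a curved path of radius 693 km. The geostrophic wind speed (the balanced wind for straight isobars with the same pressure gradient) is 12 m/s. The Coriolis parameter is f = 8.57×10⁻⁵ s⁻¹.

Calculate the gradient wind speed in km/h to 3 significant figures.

60.1 km/h

Around a high, pressure-gradient force acts outward with centrifugal, so Coriolis balances both:
fV = (1/ρ)|∂P/∂n| + V²/R  →  V² − fR·V + fR·V_g = 0
With fR = 8.57×10⁻⁵ × 693×10³ m = 59.4 m/s:
V = [fR − √((fR)² − 4 fR V_g)]/2 = [59.4 − √(59.4² − 4×59.4×12)]/2 = 16.7 m/s
Supergeostrophic (V > V_g = 12 m/s), as expected around a high.
Converting: 16.7 m/s × 3.6 = 60.1 km/h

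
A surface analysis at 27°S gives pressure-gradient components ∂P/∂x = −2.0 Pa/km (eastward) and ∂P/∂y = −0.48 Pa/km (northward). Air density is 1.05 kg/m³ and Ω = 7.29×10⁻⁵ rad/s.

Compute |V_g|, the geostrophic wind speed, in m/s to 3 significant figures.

Coriolis parameter at 27°S:
f = 2Ω sin φ = 2 × 7.29×10⁻⁵ × sin 27° = 6.62×10⁻⁵ s⁻¹
In the Southern Hemisphere f is negative: f = −6.62×10⁻⁵ s⁻¹.
Component geostrophic relations (x east, y north):
u_g = −(1/(fρ)) ∂P/∂y,  v_g = (1/(fρ)) ∂P/∂x
u_g = −(−0.48×10⁻³)/(−6.62×10⁻⁵ × 1.05) = −6.91 m/s;  v_g = (−2.0×10⁻³)/(−6.62×10⁻⁵ × 1.05) = 28.8 m/s
|V_g| = √(u_g² + v_g²) = 29.6 m/s

29.6 m/s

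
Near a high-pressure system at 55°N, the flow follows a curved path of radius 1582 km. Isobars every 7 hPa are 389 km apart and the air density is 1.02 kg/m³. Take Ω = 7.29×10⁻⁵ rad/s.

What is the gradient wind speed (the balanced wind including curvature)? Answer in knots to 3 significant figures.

31.4 knots

Coriolis parameter at 55°N:
f = 2Ω sin φ = 2 × 7.29×10⁻⁵ × sin 55° = 1.19×10⁻⁴ s⁻¹
Pressure gradient: |∂P/∂n| = 700 Pa / 389000 m = 1.80×10⁻³ Pa/m
Geostrophic speed: V_g = |∂P/∂n|/(fρ) = 1.80×10⁻³/(1.19×10⁻⁴ × 1.02) = 14.8 m/s
Around a high, pressure-gradient force acts outward with centrifugal, so Coriolis balances both:
fV = (1/ρ)|∂P/∂n| + V²/R  →  V² − fR·V + fR·V_g = 0
With fR = 1.19×10⁻⁴ × 1582×10³ m = 189 m/s:
V = [fR − √((fR)² − 4 fR V_g)]/2 = [189 − √(189² − 4×189×14.8)]/2 = 16.2 m/s
Supergeostrophic (V > V_g = 14.8 m/s), as expected around a high.
Converting: 16.2 m/s × 1.944 = 31.4 knots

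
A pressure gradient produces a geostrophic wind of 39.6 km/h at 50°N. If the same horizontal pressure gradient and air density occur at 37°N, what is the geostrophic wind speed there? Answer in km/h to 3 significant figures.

50.4 km/h

With the same pressure gradient and density, V_g ∝ 1/f ∝ 1/sin φ.
V₂ = V₁ · sin φ₁ / sin φ₂ = 39.6 × sin 50° / sin 37°
V₂ = 39.6 × 0.7660/0.6018 = 50.4 km/h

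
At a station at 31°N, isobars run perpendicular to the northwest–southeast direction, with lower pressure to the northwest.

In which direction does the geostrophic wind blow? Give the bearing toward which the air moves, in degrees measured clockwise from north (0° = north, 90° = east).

045°

The pressure-gradient force points toward the northwest (bearing 315°).
Geostrophic balance: in the Northern Hemisphere the Coriolis force deflects motion to the right, so the geostrophic wind blows 90° to the right of the pressure-gradient force (low pressure on the left).
Rotating 315° by 90° clockwise gives 045° — the wind blows toward the northeast.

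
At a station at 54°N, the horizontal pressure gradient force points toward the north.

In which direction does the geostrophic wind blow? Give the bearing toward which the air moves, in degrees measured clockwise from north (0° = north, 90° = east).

090°

The pressure-gradient force points toward the north (bearing 000°).
Geostrophic balance: in the Northern Hemisphere the Coriolis force deflects motion to the right, so the geostrophic wind blows 90° to the right of the pressure-gradient force (low pressure on the left).
Rotating 000° by 90° clockwise gives 090° — the wind blows toward the east.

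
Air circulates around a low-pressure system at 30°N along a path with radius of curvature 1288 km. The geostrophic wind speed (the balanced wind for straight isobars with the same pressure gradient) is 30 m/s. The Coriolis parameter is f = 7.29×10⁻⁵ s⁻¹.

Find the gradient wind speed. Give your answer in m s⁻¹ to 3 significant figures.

23.9 m s⁻¹

Around a low, centrifugal force acts outward with Coriolis, so pressure-gradient force balances both:
(1/ρ)|∂P/∂n| = fV + V²/R  →  V² + fR·V − fR·V_g = 0
With fR = 7.29×10⁻⁵ × 1288×10³ m = 93.9 m/s:
V = [−fR + √((fR)² + 4 fR V_g)]/2 = [−93.9 + √(93.9² + 4×93.9×30)]/2 = 23.9 m/s
Subgeostrophic (V < V_g = 30 m/s), as expected around a low.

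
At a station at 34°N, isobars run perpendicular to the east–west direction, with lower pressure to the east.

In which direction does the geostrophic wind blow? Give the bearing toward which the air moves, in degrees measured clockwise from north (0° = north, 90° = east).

The pressure-gradient force points toward the east (bearing 090°).
Geostrophic balance: in the Northern Hemisphere the Coriolis force deflects motion to the right, so the geostrophic wind blows 90° to the right of the pressure-gradient force (low pressure on the left).
Rotating 090° by 90° clockwise gives 180° — the wind blows toward the south.

180°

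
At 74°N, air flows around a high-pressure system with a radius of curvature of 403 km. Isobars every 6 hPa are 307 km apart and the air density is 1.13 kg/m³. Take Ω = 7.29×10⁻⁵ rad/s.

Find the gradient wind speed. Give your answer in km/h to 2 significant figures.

Coriolis parameter at 74°N:
f = 2Ω sin φ = 2 × 7.29×10⁻⁵ × sin 74° = 1.40×10⁻⁴ s⁻¹
Pressure gradient: |∂P/∂n| = 600 Pa / 307000 m = 1.95×10⁻³ Pa/m
Geostrophic speed: V_g = |∂P/∂n|/(fρ) = 1.95×10⁻³/(1.40×10⁻⁴ × 1.13) = 12.3 m/s
Around a high, pressure-gradient force acts outward with centrifugal, so Coriolis balances both:
fV = (1/ρ)|∂P/∂n| + V²/R  →  V² − fR·V + fR·V_g = 0
With fR = 1.40×10⁻⁴ × 403×10³ m = 56.5 m/s:
V = [fR − √((fR)² − 4 fR V_g)]/2 = [56.5 − √(56.5² − 4×56.5×12.3)]/2 = 18.2 m/s
Supergeostrophic (V > V_g = 12.3 m/s), as expected around a high.
Converting: 18.2 m/s × 3.6 = 66 km/h

66 km/h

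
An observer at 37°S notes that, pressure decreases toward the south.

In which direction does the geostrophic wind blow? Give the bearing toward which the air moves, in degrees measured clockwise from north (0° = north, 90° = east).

090°

The pressure-gradient force points toward the south (bearing 180°).
Geostrophic balance: in the Southern Hemisphere the Coriolis force deflects motion to the left, so the geostrophic wind blows 90° to the left of the pressure-gradient force (low pressure on the right).
Rotating 180° by 90° counterclockwise gives 090° — the wind blows toward the east.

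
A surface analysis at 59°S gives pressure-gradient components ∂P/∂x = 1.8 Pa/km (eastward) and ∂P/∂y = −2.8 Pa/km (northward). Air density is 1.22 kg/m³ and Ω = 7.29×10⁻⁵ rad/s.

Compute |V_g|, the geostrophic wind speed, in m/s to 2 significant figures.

Coriolis parameter at 59°S:
f = 2Ω sin φ = 2 × 7.29×10⁻⁵ × sin 59° = 1.25×10⁻⁴ s⁻¹
In the Southern Hemisphere f is negative: f = −1.25×10⁻⁴ s⁻¹.
Component geostrophic relations (x east, y north):
u_g = −(1/(fρ)) ∂P/∂y,  v_g = (1/(fρ)) ∂P/∂x
u_g = −(−2.8×10⁻³)/(−1.25×10⁻⁴ × 1.22) = −18.4 m/s;  v_g = (1.8×10⁻³)/(−1.25×10⁻⁴ × 1.22) = −11.8 m/s
|V_g| = √(u_g² + v_g²) = 21.8 m/s

22 m/s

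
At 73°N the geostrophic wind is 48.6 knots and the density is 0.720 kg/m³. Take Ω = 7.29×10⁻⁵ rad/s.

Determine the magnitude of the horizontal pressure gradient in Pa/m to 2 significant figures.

Coriolis parameter at 73°N:
f = 2Ω sin φ = 2 × 7.29×10⁻⁵ × sin 73° = 1.39×10⁻⁴ s⁻¹
Wind speed in SI: 48.6 knots = 25.0 m/s
Geostrophic balance rearranged: |∂P/∂n| = f ρ V_g
|∂P/∂n| = 1.39×10⁻⁴ × 0.720 × 25.0 = 2.51×10⁻³ Pa/m

2.5×10⁻³ Pa/m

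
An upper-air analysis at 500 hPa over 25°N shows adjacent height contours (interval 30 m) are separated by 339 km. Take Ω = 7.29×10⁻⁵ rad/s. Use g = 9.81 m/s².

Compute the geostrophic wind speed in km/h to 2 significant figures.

51 km/h

Coriolis parameter at 25°N:
f = 2Ω sin φ = 2 × 7.29×10⁻⁵ × sin 25° = 6.16×10⁻⁵ s⁻¹
Height gradient: |∂Z/∂n| = 30 m / 339000 m = 8.85×10⁻⁵
On a pressure surface, geostrophic balance gives V_g = (g/f)|∂Z/∂n|:
V_g = 9.81 × 8.85×10⁻⁵ / 6.16×10⁻⁵ = 14.1 m/s
Converting: 14.1 m/s × 3.6 = 51 km/h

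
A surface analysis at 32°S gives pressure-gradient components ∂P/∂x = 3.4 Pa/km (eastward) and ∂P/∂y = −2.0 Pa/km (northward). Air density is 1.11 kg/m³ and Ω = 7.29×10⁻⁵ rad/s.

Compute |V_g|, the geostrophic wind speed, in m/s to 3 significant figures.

46.0 m/s

Coriolis parameter at 32°S:
f = 2Ω sin φ = 2 × 7.29×10⁻⁵ × sin 32° = 7.73×10⁻⁵ s⁻¹
In the Southern Hemisphere f is negative: f = −7.73×10⁻⁵ s⁻¹.
Component geostrophic relations (x east, y north):
u_g = −(1/(fρ)) ∂P/∂y,  v_g = (1/(fρ)) ∂P/∂x
u_g = −(−2.0×10⁻³)/(−7.73×10⁻⁵ × 1.11) = −23.3 m/s;  v_g = (3.4×10⁻³)/(−7.73×10⁻⁵ × 1.11) = −39.6 m/s
|V_g| = √(u_g² + v_g²) = 46.0 m/s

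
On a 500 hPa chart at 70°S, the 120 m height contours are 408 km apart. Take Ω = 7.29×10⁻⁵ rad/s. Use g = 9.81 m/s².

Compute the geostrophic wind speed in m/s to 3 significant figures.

21.1 m/s

Coriolis parameter at 70°S:
f = 2Ω sin φ = 2 × 7.29×10⁻⁵ × sin 70° = 1.37×10⁻⁴ s⁻¹
Height gradient: |∂Z/∂n| = 120 m / 408000 m = 2.94×10⁻⁴
On a pressure surface, geostrophic balance gives V_g = (g/f)|∂Z/∂n|:
V_g = 9.81 × 2.94×10⁻⁴ / 1.37×10⁻⁴ = 21.1 m/s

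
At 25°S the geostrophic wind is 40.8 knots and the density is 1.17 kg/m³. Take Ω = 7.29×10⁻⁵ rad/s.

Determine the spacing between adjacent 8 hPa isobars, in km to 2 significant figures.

Coriolis parameter at 25°S:
f = 2Ω sin φ = 2 × 7.29×10⁻⁵ × sin 25° = 6.16×10⁻⁵ s⁻¹
Wind speed in SI: 40.8 knots = 21.0 m/s
Geostrophic balance rearranged: |∂P/∂n| = f ρ V_g
|∂P/∂n| = 6.16×10⁻⁵ × 1.17 × 21.0 = 1.51×10⁻³ Pa/m
Isobar spacing: Δn = ΔP/|∂P/∂n| = 800 Pa / 1.51×10⁻³ Pa/m = 528689 m ≈ 530 km

530 km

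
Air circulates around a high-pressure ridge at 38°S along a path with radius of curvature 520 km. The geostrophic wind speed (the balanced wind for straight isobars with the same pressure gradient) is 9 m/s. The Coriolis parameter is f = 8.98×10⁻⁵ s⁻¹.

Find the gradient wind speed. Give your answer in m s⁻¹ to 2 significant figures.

12 m s⁻¹

Around a high, pressure-gradient force acts outward with centrifugal, so Coriolis balances both:
fV = (1/ρ)|∂P/∂n| + V²/R  →  V² − fR·V + fR·V_g = 0
With fR = 8.98×10⁻⁵ × 520×10³ m = 46.7 m/s:
V = [fR − √((fR)² − 4 fR V_g)]/2 = [46.7 − √(46.7² − 4×46.7×9)]/2 = 12.2 m/s
Supergeostrophic (V > V_g = 9 m/s), as expected around a high.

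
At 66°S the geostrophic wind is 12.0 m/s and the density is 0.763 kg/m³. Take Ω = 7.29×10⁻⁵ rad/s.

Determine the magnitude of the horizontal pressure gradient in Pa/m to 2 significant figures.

1.2×10⁻³ Pa/m

Coriolis parameter at 66°S:
f = 2Ω sin φ = 2 × 7.29×10⁻⁵ × sin 66° = 1.33×10⁻⁴ s⁻¹
Geostrophic balance rearranged: |∂P/∂n| = f ρ V_g
|∂P/∂n| = 1.33×10⁻⁴ × 0.763 × 12.0 = 1.22×10⁻³ Pa/m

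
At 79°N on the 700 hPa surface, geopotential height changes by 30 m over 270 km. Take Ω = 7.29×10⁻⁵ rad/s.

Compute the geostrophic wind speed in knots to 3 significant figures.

Coriolis parameter at 79°N:
f = 2Ω sin φ = 2 × 7.29×10⁻⁵ × sin 79° = 1.43×10⁻⁴ s⁻¹
Height gradient: |∂Z/∂n| = 30 m / 270000 m = 1.11×10⁻⁴
On a pressure surface, geostrophic balance gives V_g = (g/f)|∂Z/∂n|:
V_g = 9.81 × 1.11×10⁻⁴ / 1.43×10⁻⁴ = 7.62 m/s
Converting: 7.62 m/s × 1.944 = 14.8 knots

14.8 knots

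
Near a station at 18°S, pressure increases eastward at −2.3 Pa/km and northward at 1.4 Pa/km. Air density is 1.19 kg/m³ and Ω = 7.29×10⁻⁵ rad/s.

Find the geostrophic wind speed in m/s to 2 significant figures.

Coriolis parameter at 18°S:
f = 2Ω sin φ = 2 × 7.29×10⁻⁵ × sin 18° = 4.51×10⁻⁵ s⁻¹
In the Southern Hemisphere f is negative: f = −4.51×10⁻⁵ s⁻¹.
Component geostrophic relations (x east, y north):
u_g = −(1/(fρ)) ∂P/∂y,  v_g = (1/(fρ)) ∂P/∂x
u_g = −(1.4×10⁻³)/(−4.51×10⁻⁵ × 1.19) = 26.1 m/s;  v_g = (−2.3×10⁻³)/(−4.51×10⁻⁵ × 1.19) = 42.9 m/s
|V_g| = √(u_g² + v_g²) = 50.2 m/s

50 m/s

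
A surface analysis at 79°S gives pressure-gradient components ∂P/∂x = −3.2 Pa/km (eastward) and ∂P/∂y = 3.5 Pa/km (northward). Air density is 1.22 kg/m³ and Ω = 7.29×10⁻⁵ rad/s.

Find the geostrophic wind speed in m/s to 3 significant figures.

Coriolis parameter at 79°S:
f = 2Ω sin φ = 2 × 7.29×10⁻⁵ × sin 79° = 1.43×10⁻⁴ s⁻¹
In the Southern Hemisphere f is negative: f = −1.43×10⁻⁴ s⁻¹.
Component geostrophic relations (x east, y north):
u_g = −(1/(fρ)) ∂P/∂y,  v_g = (1/(fρ)) ∂P/∂x
u_g = −(3.5×10⁻³)/(−1.43×10⁻⁴ × 1.22) = 20.0 m/s;  v_g = (−3.2×10⁻³)/(−1.43×10⁻⁴ × 1.22) = 18.3 m/s
|V_g| = √(u_g² + v_g²) = 27.2 m/s

27.2 m/s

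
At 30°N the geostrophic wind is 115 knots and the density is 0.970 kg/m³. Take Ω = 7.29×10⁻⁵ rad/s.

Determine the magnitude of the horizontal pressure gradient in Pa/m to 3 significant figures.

4.18×10⁻³ Pa/m

Coriolis parameter at 30°N:
f = 2Ω sin φ = 2 × 7.29×10⁻⁵ × sin 30° = 7.29×10⁻⁵ s⁻¹
Wind speed in SI: 115 knots = 59.2 m/s
Geostrophic balance rearranged: |∂P/∂n| = f ρ V_g
|∂P/∂n| = 7.29×10⁻⁵ × 0.970 × 59.2 = 4.18×10⁻³ Pa/m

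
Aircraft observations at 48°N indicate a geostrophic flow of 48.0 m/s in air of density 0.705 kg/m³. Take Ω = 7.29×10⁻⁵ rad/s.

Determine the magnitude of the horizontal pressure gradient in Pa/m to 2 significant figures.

3.7×10⁻³ Pa/m

Coriolis parameter at 48°N:
f = 2Ω sin φ = 2 × 7.29×10⁻⁵ × sin 48° = 1.08×10⁻⁴ s⁻¹
Geostrophic balance rearranged: |∂P/∂n| = f ρ V_g
|∂P/∂n| = 1.08×10⁻⁴ × 0.705 × 48.0 = 3.67×10⁻³ Pa/m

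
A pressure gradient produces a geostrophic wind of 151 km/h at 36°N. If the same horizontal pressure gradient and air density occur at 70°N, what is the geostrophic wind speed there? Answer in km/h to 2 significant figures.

94 km/h

With the same pressure gradient and density, V_g ∝ 1/f ∝ 1/sin φ.
V₂ = V₁ · sin φ₁ / sin φ₂ = 151 × sin 36° / sin 70°
V₂ = 151 × 0.5878/0.9397 = 94 km/h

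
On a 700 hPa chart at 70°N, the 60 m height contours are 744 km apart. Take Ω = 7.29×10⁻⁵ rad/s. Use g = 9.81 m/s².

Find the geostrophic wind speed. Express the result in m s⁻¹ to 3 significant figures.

Coriolis parameter at 70°N:
f = 2Ω sin φ = 2 × 7.29×10⁻⁵ × sin 70° = 1.37×10⁻⁴ s⁻¹
Height gradient: |∂Z/∂n| = 60 m / 744000 m = 8.06×10⁻⁵
On a pressure surface, geostrophic balance gives V_g = (g/f)|∂Z/∂n|:
V_g = 9.81 × 8.06×10⁻⁵ / 1.37×10⁻⁴ = 5.77 m/s

5.77 m s⁻¹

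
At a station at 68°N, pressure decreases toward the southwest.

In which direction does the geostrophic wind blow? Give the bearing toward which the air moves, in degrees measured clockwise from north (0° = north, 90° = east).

The pressure-gradient force points toward the southwest (bearing 225°).
Geostrophic balance: in the Northern Hemisphere the Coriolis force deflects motion to the right, so the geostrophic wind blows 90° to the right of the pressure-gradient force (low pressure on the left).
Rotating 225° by 90° clockwise gives 315° — the wind blows toward the northwest.

315°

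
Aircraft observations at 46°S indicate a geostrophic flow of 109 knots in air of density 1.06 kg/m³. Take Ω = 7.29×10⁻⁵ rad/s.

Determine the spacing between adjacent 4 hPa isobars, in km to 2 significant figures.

64 km

Coriolis parameter at 46°S:
f = 2Ω sin φ = 2 × 7.29×10⁻⁵ × sin 46° = 1.05×10⁻⁴ s⁻¹
Wind speed in SI: 109 knots = 56.1 m/s
Geostrophic balance rearranged: |∂P/∂n| = f ρ V_g
|∂P/∂n| = 1.05×10⁻⁴ × 1.06 × 56.1 = 6.23×10⁻³ Pa/m
Isobar spacing: Δn = ΔP/|∂P/∂n| = 400 Pa / 6.23×10⁻³ Pa/m = 64165 m ≈ 64 km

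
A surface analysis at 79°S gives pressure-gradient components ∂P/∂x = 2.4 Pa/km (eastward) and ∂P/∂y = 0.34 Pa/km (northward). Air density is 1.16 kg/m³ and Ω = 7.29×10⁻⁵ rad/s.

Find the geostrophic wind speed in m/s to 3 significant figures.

14.6 m/s

Coriolis parameter at 79°S:
f = 2Ω sin φ = 2 × 7.29×10⁻⁵ × sin 79° = 1.43×10⁻⁴ s⁻¹
In the Southern Hemisphere f is negative: f = −1.43×10⁻⁴ s⁻¹.
Component geostrophic relations (x east, y north):
u_g = −(1/(fρ)) ∂P/∂y,  v_g = (1/(fρ)) ∂P/∂x
u_g = −(0.34×10⁻³)/(−1.43×10⁻⁴ × 1.16) = 2.05 m/s;  v_g = (2.4×10⁻³)/(−1.43×10⁻⁴ × 1.16) = −14.5 m/s
|V_g| = √(u_g² + v_g²) = 14.6 m/s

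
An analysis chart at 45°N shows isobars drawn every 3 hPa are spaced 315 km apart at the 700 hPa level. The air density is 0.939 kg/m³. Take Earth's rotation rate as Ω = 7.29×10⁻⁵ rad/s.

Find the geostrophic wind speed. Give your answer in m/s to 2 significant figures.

Coriolis parameter at 45°N:
f = 2Ω sin φ = 2 × 7.29×10⁻⁵ × sin 45° = 1.03×10⁻⁴ s⁻¹
Pressure gradient: |∂P/∂n| = 300 Pa / 315000 m = 9.52×10⁻⁴ Pa/m
Geostrophic balance (pressure-gradient force = Coriolis force):
V_g = (1/(fρ)) |∂P/∂n| = 9.52×10⁻⁴ / (1.03×10⁻⁴ × 0.939) = 9.84 m/s

9.8 m/s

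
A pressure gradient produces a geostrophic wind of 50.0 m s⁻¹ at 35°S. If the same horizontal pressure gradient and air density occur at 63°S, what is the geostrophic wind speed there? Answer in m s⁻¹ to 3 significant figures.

32.2 m s⁻¹

With the same pressure gradient and density, V_g ∝ 1/f ∝ 1/sin φ.
V₂ = V₁ · sin φ₁ / sin φ₂ = 50.0 × sin 35° / sin 63°
V₂ = 50.0 × 0.5736/0.8910 = 32.2 m s⁻¹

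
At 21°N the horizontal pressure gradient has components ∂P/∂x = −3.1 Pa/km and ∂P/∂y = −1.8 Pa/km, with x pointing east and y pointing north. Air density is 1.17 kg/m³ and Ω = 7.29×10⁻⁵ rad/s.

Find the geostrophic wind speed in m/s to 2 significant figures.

Coriolis parameter at 21°N:
f = 2Ω sin φ = 2 × 7.29×10⁻⁵ × sin 21° = 5.23×10⁻⁵ s⁻¹
Component geostrophic relations (x east, y north):
u_g = −(1/(fρ)) ∂P/∂y,  v_g = (1/(fρ)) ∂P/∂x
u_g = −(−1.8×10⁻³)/(5.23×10⁻⁵ × 1.17) = 29.4 m/s;  v_g = (−3.1×10⁻³)/(5.23×10⁻⁵ × 1.17) = −50.7 m/s
|V_g| = √(u_g² + v_g²) = 58.6 m/s

59 m/s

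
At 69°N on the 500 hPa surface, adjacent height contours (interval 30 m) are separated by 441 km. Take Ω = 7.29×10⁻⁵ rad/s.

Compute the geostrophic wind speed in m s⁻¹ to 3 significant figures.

4.90 m s⁻¹

Coriolis parameter at 69°N:
f = 2Ω sin φ = 2 × 7.29×10⁻⁵ × sin 69° = 1.36×10⁻⁴ s⁻¹
Height gradient: |∂Z/∂n| = 30 m / 441000 m = 6.80×10⁻⁵
On a pressure surface, geostrophic balance gives V_g = (g/f)|∂Z/∂n|:
V_g = 9.81 × 6.80×10⁻⁵ / 1.36×10⁻⁴ = 4.90 m/s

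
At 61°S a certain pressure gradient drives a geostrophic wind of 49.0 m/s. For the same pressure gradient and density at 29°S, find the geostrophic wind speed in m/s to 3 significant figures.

With the same pressure gradient and density, V_g ∝ 1/f ∝ 1/sin φ.
V₂ = V₁ · sin φ₁ / sin φ₂ = 49.0 × sin 61° / sin 29°
V₂ = 49.0 × 0.8746/0.4848 = 88.4 m/s

88.4 m/s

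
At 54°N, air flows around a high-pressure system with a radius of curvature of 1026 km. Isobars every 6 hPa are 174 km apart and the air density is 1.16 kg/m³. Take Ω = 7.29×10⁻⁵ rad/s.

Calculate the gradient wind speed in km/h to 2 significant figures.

130 km/h

Coriolis parameter at 54°N:
f = 2Ω sin φ = 2 × 7.29×10⁻⁵ × sin 54° = 1.18×10⁻⁴ s⁻¹
Pressure gradient: |∂P/∂n| = 600 Pa / 174000 m = 3.45×10⁻³ Pa/m
Geostrophic speed: V_g = |∂P/∂n|/(fρ) = 3.45×10⁻³/(1.18×10⁻⁴ × 1.16) = 25.2 m/s
Around a high, pressure-gradient force acts outward with centrifugal, so Coriolis balances both:
fV = (1/ρ)|∂P/∂n| + V²/R  →  V² − fR·V + fR·V_g = 0
With fR = 1.18×10⁻⁴ × 1026×10³ m = 121 m/s:
V = [fR − √((fR)² − 4 fR V_g)]/2 = [121 − √(121² − 4×121×25.2)]/2 = 35.8 m/s
Supergeostrophic (V > V_g = 25.2 m/s), as expected around a high.
Converting: 35.8 m/s × 3.6 = 130 km/h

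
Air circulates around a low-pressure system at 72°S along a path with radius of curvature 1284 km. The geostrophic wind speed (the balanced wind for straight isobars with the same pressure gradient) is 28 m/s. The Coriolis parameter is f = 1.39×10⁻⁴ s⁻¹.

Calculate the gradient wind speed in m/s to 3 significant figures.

24.6 m/s

Around a low, centrifugal force acts outward with Coriolis, so pressure-gradient force balances both:
(1/ρ)|∂P/∂n| = fV + V²/R  →  V² + fR·V − fR·V_g = 0
With fR = 1.39×10⁻⁴ × 1284×10³ m = 178 m/s:
V = [−fR + √((fR)² + 4 fR V_g)]/2 = [−178 + √(178² + 4×178×28)]/2 = 24.6 m/s
Subgeostrophic (V < V_g = 28 m/s), as expected around a low.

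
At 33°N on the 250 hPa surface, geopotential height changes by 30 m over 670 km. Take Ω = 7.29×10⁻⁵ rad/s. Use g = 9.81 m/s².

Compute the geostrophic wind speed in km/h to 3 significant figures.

19.9 km/h

Coriolis parameter at 33°N:
f = 2Ω sin φ = 2 × 7.29×10⁻⁵ × sin 33° = 7.94×10⁻⁵ s⁻¹
Height gradient: |∂Z/∂n| = 30 m / 670000 m = 4.48×10⁻⁵
On a pressure surface, geostrophic balance gives V_g = (g/f)|∂Z/∂n|:
V_g = 9.81 × 4.48×10⁻⁵ / 7.94×10⁻⁵ = 5.53 m/s
Converting: 5.53 m/s × 3.6 = 19.9 km/h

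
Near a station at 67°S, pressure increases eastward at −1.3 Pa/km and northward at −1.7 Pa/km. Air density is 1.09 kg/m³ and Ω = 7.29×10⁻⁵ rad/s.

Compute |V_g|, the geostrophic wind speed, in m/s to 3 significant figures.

14.6 m/s

Coriolis parameter at 67°S:
f = 2Ω sin φ = 2 × 7.29×10⁻⁵ × sin 67° = 1.34×10⁻⁴ s⁻¹
In the Southern Hemisphere f is negative: f = −1.34×10⁻⁴ s⁻¹.
Component geostrophic relations (x east, y north):
u_g = −(1/(fρ)) ∂P/∂y,  v_g = (1/(fρ)) ∂P/∂x
u_g = −(−1.7×10⁻³)/(−1.34×10⁻⁴ × 1.09) = −11.6 m/s;  v_g = (−1.3×10⁻³)/(−1.34×10⁻⁴ × 1.09) = 8.89 m/s
|V_g| = √(u_g² + v_g²) = 14.6 m/s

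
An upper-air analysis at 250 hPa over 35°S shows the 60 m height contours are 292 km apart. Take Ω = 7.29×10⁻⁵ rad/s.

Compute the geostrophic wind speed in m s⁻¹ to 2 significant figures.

Coriolis parameter at 35°S:
f = 2Ω sin φ = 2 × 7.29×10⁻⁵ × sin 35° = 8.36×10⁻⁵ s⁻¹
Height gradient: |∂Z/∂n| = 60 m / 292000 m = 2.05×10⁻⁴
On a pressure surface, geostrophic balance gives V_g = (g/f)|∂Z/∂n|:
V_g = 9.81 × 2.05×10⁻⁴ / 8.36×10⁻⁵ = 24.1 m/s

24 m s⁻¹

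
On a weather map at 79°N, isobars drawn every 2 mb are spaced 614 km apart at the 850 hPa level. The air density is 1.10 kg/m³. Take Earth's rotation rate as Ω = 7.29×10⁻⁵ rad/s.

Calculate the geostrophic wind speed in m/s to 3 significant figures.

2.07 m/s

Coriolis parameter at 79°N:
f = 2Ω sin φ = 2 × 7.29×10⁻⁵ × sin 79° = 1.43×10⁻⁴ s⁻¹
Pressure gradient: |∂P/∂n| = 200 Pa / 614000 m = 3.26×10⁻⁴ Pa/m
Geostrophic balance (pressure-gradient force = Coriolis force):
V_g = (1/(fρ)) |∂P/∂n| = 3.26×10⁻⁴ / (1.43×10⁻⁴ × 1.10) = 2.07 m/s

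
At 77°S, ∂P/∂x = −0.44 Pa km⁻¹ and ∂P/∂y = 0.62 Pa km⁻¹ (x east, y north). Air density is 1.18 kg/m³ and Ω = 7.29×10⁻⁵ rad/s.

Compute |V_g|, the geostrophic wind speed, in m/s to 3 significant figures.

4.54 m/s

Coriolis parameter at 77°S:
f = 2Ω sin φ = 2 × 7.29×10⁻⁵ × sin 77° = 1.42×10⁻⁴ s⁻¹
In the Southern Hemisphere f is negative: f = −1.42×10⁻⁴ s⁻¹.
Component geostrophic relations (x east, y north):
u_g = −(1/(fρ)) ∂P/∂y,  v_g = (1/(fρ)) ∂P/∂x
u_g = −(0.62×10⁻³)/(−1.42×10⁻⁴ × 1.18) = 3.70 m/s;  v_g = (−0.44×10⁻³)/(−1.42×10⁻⁴ × 1.18) = 2.62 m/s
|V_g| = √(u_g² + v_g²) = 4.54 m/s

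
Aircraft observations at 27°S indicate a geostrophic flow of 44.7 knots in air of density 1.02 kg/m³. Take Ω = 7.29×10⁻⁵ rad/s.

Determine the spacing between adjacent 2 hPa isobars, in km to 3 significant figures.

129 km

Coriolis parameter at 27°S:
f = 2Ω sin φ = 2 × 7.29×10⁻⁵ × sin 27° = 6.62×10⁻⁵ s⁻¹
Wind speed in SI: 44.7 knots = 23.0 m/s
Geostrophic balance rearranged: |∂P/∂n| = f ρ V_g
|∂P/∂n| = 6.62×10⁻⁵ × 1.02 × 23.0 = 1.55×10⁻³ Pa/m
Isobar spacing: Δn = ΔP/|∂P/∂n| = 200 Pa / 1.55×10⁻³ Pa/m = 128819 m ≈ 129 km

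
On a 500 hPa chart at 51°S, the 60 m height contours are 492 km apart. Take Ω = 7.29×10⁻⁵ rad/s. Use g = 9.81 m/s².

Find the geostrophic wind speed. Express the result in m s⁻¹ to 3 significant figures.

Coriolis parameter at 51°S:
f = 2Ω sin φ = 2 × 7.29×10⁻⁵ × sin 51° = 1.13×10⁻⁴ s⁻¹
Height gradient: |∂Z/∂n| = 60 m / 492000 m = 1.22×10⁻⁴
On a pressure surface, geostrophic balance gives V_g = (g/f)|∂Z/∂n|:
V_g = 9.81 × 1.22×10⁻⁴ / 1.13×10⁻⁴ = 10.6 m/s

10.6 m s⁻¹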